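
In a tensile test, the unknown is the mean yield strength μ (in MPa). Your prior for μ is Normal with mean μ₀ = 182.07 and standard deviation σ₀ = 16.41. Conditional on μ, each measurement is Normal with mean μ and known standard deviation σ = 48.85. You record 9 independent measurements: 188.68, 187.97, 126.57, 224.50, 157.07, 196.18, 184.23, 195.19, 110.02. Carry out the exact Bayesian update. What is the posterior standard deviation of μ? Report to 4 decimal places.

11.5586

For Normal data with known variance σ², a Normal(μ₀, σ₀²) prior on μ is conjugate. Posterior precision = 1/σ₀² + n/σ²; posterior mean is the precision-weighted average of μ₀ and x̄.
σ₀² = 16.41² = 269.2881, σ² = 48.85² = 2386.3225; σ² + n·σ₀² = 2386.3225 + 9·269.2881 = 4809.9154.
Posterior precision = 1/σ₀² + n/σ² = 1/269.2881 + 9/2386.3225 = (σ² + n·σ₀²)/(σ₀²σ²) = 4809.9154/(269.2881·2386.3225); posterior variance σₙ² = σ₀²σ²/(σ² + n·σ₀²) = 269.2881·2386.3225/4809.9154 = 133.600739.
Posterior SD = √σₙ² = √(269.2881·2386.3225/4809.9154) = 11.5586.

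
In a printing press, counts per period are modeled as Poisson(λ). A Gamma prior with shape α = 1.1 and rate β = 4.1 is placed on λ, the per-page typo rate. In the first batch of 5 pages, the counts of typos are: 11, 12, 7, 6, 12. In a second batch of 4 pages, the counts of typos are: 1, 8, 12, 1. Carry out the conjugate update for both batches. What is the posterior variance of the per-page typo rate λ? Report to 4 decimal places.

0.4143

With a Gamma(shape α, rate β) prior, the Poisson likelihood is conjugate: the posterior is Gamma(α + ΣXᵢ, β + n).
Batch 1: sum of counts S = 48 over n = 5 pages.
After batch 1: Gamma(α+S, β+n) = Gamma(1.1+48, 4.1+5) = Gamma(49.1, 9.1).
Batch 2: sum of counts S = 22 over n = 4 pages.
After batch 2: Gamma(α+S, β+n) = Gamma(49.1+22, 9.1+4) = Gamma(71.1, 13.1).
Var = α/β² = 71.1/13.1² = 0.4143.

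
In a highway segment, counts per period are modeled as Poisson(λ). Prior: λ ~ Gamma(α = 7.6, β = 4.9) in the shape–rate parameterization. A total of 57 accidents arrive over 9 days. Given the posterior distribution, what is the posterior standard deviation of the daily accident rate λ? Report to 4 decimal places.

With a Gamma(shape α, rate β) prior, the Poisson likelihood is conjugate: the posterior is Gamma(α + ΣXᵢ, β + n).
Posterior: Gamma(α+S, β+n) = Gamma(7.6+57, 4.9+9) = Gamma(64.6, 13.9).
SD = √α/β = √64.6/13.9 = 0.5782.

0.5782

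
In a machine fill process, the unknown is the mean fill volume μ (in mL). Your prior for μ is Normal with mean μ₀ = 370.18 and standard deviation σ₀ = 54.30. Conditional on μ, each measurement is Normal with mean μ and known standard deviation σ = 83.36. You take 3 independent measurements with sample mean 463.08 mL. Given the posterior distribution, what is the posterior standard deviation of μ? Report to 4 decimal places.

36.0169

For Normal data with known variance σ², a Normal(μ₀, σ₀²) prior on μ is conjugate. Posterior precision = 1/σ₀² + n/σ²; posterior mean is the precision-weighted average of μ₀ and x̄.
σ₀² = 54.30² = 2948.49, σ² = 83.36² = 6948.8896; σ² + n·σ₀² = 6948.8896 + 3·2948.49 = 15794.3596.
Posterior precision = 1/σ₀² + n/σ² = 1/2948.49 + 3/6948.8896 = (σ² + n·σ₀²)/(σ₀²σ²) = 15794.3596/(2948.49·6948.8896); posterior variance σₙ² = σ₀²σ²/(σ² + n·σ₀²) = 2948.49·6948.8896/15794.3596 = 1297.218249.
Posterior SD = √σₙ² = √(2948.49·6948.8896/15794.3596) = 36.0169.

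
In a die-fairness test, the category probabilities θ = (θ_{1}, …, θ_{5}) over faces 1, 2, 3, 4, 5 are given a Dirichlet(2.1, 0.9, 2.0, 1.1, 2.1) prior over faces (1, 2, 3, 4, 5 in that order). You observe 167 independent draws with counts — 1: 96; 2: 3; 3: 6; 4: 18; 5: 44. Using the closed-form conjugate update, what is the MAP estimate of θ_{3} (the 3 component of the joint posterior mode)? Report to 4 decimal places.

The Dirichlet prior is conjugate to the Multinomial likelihood: each posterior αⱼ = prior αⱼ + observed count nⱼ.
Posterior concentration: (98.1, 3.9, 8.0, 19.1, 46.1), total = 175.2.
Joint mode component: (α_{3}−1)/(Σα−K) = 7.0/170.2 = 0.0411.

0.0411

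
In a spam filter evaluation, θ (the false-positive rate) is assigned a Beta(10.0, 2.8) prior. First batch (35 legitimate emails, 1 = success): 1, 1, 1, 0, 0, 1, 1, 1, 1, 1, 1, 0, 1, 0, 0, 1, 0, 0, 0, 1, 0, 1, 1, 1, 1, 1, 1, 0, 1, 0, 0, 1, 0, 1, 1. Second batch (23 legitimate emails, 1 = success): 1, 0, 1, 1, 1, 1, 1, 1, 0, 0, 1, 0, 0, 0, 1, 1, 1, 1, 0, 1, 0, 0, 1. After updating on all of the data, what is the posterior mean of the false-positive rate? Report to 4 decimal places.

0.6497

The Beta prior is conjugate to a Binomial/Bernoulli likelihood; the update adds successes to α and failures to β.
After batch 1: Beta(10.0+22, 2.8+13) = Beta(32.0, 15.8).
After batch 2: Beta(32.0+14, 15.8+9) = Beta(46.0, 24.8).
Posterior mean = α/(α+β) = 46.0/70.8 = 0.6497.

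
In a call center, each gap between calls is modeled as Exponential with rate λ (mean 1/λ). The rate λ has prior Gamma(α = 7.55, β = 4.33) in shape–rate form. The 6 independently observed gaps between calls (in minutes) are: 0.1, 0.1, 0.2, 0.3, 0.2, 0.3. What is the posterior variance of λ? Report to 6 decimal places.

With a Gamma(shape α, rate β) prior on the exponential rate λ, the posterior after n observations with total T = Σxᵢ is Gamma(α+n, β+T).
Sum of observations T = 1.2 minutes; n = 6.
Posterior: Gamma(7.55+6, 4.33+1.2) = Gamma(13.55, 5.53).
Var = α/β² = 0.443087.

0.443087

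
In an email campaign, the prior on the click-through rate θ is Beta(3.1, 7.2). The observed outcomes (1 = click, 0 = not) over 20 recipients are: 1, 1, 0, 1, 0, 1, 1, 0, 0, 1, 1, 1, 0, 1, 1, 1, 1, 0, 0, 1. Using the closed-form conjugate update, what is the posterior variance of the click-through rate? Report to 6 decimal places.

0.007956

The Beta prior is conjugate to a Binomial/Bernoulli likelihood; the update adds successes to α and failures to β.
Posterior: Beta(α+k, β+n−k) = Beta(3.1+13, 7.2+7) = Beta(16.1, 14.2).
Var = αβ/((α+β)²(α+β+1)) = 16.1·14.2/(30.3²·31.3) = 0.007956.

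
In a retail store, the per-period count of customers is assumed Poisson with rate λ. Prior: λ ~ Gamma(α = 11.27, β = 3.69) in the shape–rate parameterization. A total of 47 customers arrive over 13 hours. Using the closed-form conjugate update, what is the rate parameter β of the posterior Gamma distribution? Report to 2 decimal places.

16.69

With a Gamma(shape α, rate β) prior, the Poisson likelihood is conjugate: the posterior is Gamma(α + ΣXᵢ, β + n).
Posterior: Gamma(α+S, β+n) = Gamma(11.27+47, 3.69+13) = Gamma(58.27, 16.69).
Posterior β = 16.69.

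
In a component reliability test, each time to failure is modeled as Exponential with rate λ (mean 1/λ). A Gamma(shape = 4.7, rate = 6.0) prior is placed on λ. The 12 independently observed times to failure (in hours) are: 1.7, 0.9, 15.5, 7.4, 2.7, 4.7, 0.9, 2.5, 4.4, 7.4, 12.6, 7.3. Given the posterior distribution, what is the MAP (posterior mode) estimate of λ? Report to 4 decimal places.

With a Gamma(shape α, rate β) prior on the exponential rate λ, the posterior after n observations with total T = Σxᵢ is Gamma(α+n, β+T).
Sum of observations T = 68.0 hours; n = 12.
Posterior: Gamma(4.7+12, 6.0+68.0) = Gamma(16.7, 74.0).
Mode = (α−1)/β = 0.2122.

0.2122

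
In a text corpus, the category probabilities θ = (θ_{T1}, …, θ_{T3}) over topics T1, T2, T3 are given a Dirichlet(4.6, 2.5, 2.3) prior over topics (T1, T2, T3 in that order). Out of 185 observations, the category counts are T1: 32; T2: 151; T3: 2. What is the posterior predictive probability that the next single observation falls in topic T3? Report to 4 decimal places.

0.0221

The Dirichlet prior is conjugate to the Multinomial likelihood: each posterior αⱼ = prior αⱼ + observed count nⱼ.
Posterior concentration: (36.6, 153.5, 4.3), total = 194.4.
P(next = T3 | data) = α_{T3}/Σα = 0.0221.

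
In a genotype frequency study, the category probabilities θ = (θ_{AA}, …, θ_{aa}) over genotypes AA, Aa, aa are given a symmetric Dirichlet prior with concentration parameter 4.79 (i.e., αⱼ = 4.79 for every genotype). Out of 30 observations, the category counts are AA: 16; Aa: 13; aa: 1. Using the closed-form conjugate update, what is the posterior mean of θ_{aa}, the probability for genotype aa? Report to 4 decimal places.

The Dirichlet prior is conjugate to the Multinomial likelihood: each posterior αⱼ = prior αⱼ + observed count nⱼ.
Posterior concentration: (20.79, 17.79, 5.79), total = 44.37.
E[θ_{aa}|data] = α_{aa}/Σα = 5.79/44.37 = 0.1305.

0.1305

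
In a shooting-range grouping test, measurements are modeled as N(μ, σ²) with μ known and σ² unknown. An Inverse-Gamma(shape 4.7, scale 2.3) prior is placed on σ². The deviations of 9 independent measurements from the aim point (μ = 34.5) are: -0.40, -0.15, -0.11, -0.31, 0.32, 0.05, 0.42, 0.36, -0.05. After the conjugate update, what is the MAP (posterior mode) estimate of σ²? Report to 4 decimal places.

With known mean μ and an Inverse-Gamma(α, β) prior on σ², the Normal likelihood is conjugate: posterior is Inv-Gamma(α + n/2, β + Σ(xᵢ−μ)²/2).
Σ(xᵢ−μ)² = (-0.40)² + (-0.15)² + (-0.11)² + (-0.31)² + (0.32)² + (0.05)² + (0.42)² + (0.36)² + (-0.05)² = 0.7041.
Posterior: Inv-Gamma(4.7 + 9/2, 2.3 + 0.7041/2) = Inv-Gamma(9.20, 2.65205).
Mode = β/(α+1) = 2.65205/10.20 = 0.2600.

0.2600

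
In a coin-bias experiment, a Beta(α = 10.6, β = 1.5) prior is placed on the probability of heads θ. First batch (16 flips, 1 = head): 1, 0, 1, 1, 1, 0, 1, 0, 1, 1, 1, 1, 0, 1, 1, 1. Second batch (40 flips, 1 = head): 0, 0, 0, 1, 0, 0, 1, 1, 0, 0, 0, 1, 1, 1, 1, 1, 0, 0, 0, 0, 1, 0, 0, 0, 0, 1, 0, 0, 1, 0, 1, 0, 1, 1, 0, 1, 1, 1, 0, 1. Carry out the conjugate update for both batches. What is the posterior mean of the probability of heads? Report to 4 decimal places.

0.5962

The Beta prior is conjugate to a Binomial/Bernoulli likelihood; the update adds successes to α and failures to β.
After batch 1: Beta(10.6+12, 1.5+4) = Beta(22.6, 5.5).
After batch 2: Beta(22.6+18, 5.5+22) = Beta(40.6, 27.5).
Posterior mean = α/(α+β) = 40.6/68.1 = 0.5962.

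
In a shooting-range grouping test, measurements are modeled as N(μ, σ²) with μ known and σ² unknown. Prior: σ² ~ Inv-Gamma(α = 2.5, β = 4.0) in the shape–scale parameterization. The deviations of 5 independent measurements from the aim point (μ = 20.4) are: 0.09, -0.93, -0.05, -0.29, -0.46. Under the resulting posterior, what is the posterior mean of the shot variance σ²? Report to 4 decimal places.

With known mean μ and an Inverse-Gamma(α, β) prior on σ², the Normal likelihood is conjugate: posterior is Inv-Gamma(α + n/2, β + Σ(xᵢ−μ)²/2).
Σ(xᵢ−μ)² = (0.09)² + (-0.93)² + (-0.05)² + (-0.29)² + (-0.46)² = 1.1712.
Posterior: Inv-Gamma(2.5 + 5/2, 4.0 + 1.1712/2) = Inv-Gamma(5.00, 4.58560).
E[σ²|data] = β/(α−1) = 4.58560/4.00 = 1.1464.

1.1464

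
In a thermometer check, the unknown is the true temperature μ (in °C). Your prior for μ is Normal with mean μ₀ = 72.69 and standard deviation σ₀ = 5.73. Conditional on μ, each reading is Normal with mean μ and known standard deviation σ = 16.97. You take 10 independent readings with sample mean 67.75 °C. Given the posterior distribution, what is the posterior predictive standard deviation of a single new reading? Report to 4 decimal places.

17.4162

For Normal data with known variance σ², a Normal(μ₀, σ₀²) prior on μ is conjugate. Posterior precision = 1/σ₀² + n/σ²; posterior mean is the precision-weighted average of μ₀ and x̄.
σ₀² = 5.73² = 32.8329, σ² = 16.97² = 287.9809; σ² + n·σ₀² = 287.9809 + 10·32.8329 = 616.3099.
Posterior precision = 1/σ₀² + n/σ² = 1/32.8329 + 10/287.9809 = (σ² + n·σ₀²)/(σ₀²σ²) = 616.3099/(32.8329·287.9809); posterior variance σₙ² = σ₀²σ²/(σ² + n·σ₀²) = 32.8329·287.9809/616.3099 = 15.341711.
Predictive variance for one new observation = σₙ² + σ² = 32.8329·287.9809/616.3099 + 287.9809 = σ²·(σ₀² + 616.3099)/616.3099 = 287.9809·649.1428/616.3099 = 303.322611; SD = √(287.9809·649.1428/616.3099) = 17.4162.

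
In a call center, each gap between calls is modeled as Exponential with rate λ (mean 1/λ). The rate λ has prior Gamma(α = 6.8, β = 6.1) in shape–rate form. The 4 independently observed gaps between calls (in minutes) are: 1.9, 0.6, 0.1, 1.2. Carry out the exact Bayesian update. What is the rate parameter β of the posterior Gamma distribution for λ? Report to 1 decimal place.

9.9

With a Gamma(shape α, rate β) prior on the exponential rate λ, the posterior after n observations with total T = Σxᵢ is Gamma(α+n, β+T).
Sum of observations T = 3.8 minutes; n = 4.
Posterior: Gamma(6.8+4, 6.1+3.8) = Gamma(10.8, 9.9).
Posterior β = 9.9.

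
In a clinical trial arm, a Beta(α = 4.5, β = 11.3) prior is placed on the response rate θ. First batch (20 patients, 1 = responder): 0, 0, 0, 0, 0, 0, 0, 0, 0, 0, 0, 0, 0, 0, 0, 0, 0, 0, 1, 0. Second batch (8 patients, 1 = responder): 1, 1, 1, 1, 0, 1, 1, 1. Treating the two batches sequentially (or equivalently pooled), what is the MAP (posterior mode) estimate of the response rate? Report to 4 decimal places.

The Beta prior is conjugate to a Binomial/Bernoulli likelihood; the update adds successes to α and failures to β.
After batch 1: Beta(4.5+1, 11.3+19) = Beta(5.5, 30.3).
After batch 2: Beta(5.5+7, 30.3+1) = Beta(12.5, 31.3).
Mode of Beta(a,b) for a,b>1 is (a−1)/(a+b−2) = 11.5/41.8 = 0.2751.

0.2751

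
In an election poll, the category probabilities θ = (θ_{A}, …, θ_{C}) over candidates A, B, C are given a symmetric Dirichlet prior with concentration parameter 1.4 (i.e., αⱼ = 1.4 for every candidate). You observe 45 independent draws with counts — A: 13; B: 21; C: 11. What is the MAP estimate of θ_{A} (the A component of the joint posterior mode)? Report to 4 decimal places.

0.2900

The Dirichlet prior is conjugate to the Multinomial likelihood: each posterior αⱼ = prior αⱼ + observed count nⱼ.
Posterior concentration: (14.4, 22.4, 12.4), total = 49.2.
Joint mode component: (α_{A}−1)/(Σα−K) = 13.4/46.2 = 0.2900.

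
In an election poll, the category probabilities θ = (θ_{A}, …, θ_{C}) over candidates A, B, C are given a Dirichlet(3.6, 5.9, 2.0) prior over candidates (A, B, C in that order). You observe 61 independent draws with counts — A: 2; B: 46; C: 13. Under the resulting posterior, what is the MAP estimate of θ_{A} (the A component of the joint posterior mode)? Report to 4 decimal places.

The Dirichlet prior is conjugate to the Multinomial likelihood: each posterior αⱼ = prior αⱼ + observed count nⱼ.
Posterior concentration: (5.6, 51.9, 15.0), total = 72.5.
Joint mode component: (α_{A}−1)/(Σα−K) = 4.6/69.5 = 0.0662.

0.0662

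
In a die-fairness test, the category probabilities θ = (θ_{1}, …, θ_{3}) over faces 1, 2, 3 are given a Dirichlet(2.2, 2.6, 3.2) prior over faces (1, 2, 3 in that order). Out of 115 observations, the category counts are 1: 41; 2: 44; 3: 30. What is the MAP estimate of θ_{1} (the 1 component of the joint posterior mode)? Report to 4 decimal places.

0.3517

The Dirichlet prior is conjugate to the Multinomial likelihood: each posterior αⱼ = prior αⱼ + observed count nⱼ.
Posterior concentration: (43.2, 46.6, 33.2), total = 123.0.
Joint mode component: (α_{1}−1)/(Σα−K) = 42.2/120.0 = 0.3517.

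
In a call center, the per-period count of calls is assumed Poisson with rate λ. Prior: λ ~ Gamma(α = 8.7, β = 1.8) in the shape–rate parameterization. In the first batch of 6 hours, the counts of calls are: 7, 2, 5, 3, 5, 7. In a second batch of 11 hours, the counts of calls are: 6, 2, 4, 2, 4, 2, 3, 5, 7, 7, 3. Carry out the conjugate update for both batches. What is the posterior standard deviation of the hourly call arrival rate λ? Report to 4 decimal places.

0.4837

With a Gamma(shape α, rate β) prior, the Poisson likelihood is conjugate: the posterior is Gamma(α + ΣXᵢ, β + n).
Batch 1: sum of counts S = 29 over n = 6 hours.
After batch 1: Gamma(α+S, β+n) = Gamma(8.7+29, 1.8+6) = Gamma(37.7, 7.8).
Batch 2: sum of counts S = 45 over n = 11 hours.
After batch 2: Gamma(α+S, β+n) = Gamma(37.7+45, 7.8+11) = Gamma(82.7, 18.8).
SD = √α/β = √82.7/18.8 = 0.4837.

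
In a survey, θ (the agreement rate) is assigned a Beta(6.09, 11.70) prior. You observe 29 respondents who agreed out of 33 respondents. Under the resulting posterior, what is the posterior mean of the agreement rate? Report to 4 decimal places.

0.6909

The Beta prior is conjugate to a Binomial/Bernoulli likelihood; the update adds successes to α and failures to β.
Posterior: Beta(α+k, β+n−k) = Beta(6.09+29, 11.70+4) = Beta(35.09, 15.70).
Posterior mean = α/(α+β) = 35.09/50.79 = 0.6909.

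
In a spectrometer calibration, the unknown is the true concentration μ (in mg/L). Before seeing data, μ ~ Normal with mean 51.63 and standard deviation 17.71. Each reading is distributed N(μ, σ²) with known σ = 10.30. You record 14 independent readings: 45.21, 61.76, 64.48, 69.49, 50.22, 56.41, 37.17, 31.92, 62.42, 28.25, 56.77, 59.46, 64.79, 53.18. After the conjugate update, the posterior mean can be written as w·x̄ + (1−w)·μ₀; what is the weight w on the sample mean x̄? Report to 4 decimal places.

For Normal data with known variance σ², a Normal(μ₀, σ₀²) prior on μ is conjugate. Posterior precision = 1/σ₀² + n/σ²; posterior mean is the precision-weighted average of μ₀ and x̄.
σ₀² = 17.71² = 313.6441, σ² = 10.30² = 106.09. Prior precision 1/σ₀² = 1/313.6441; data precision n/σ² = 14/106.09.
w = (n/σ²)/(1/σ₀² + n/σ²) = n·σ₀²/(σ² + n·σ₀²) = 14·313.6441/(106.09 + 14·313.6441) = 4391.0174/4497.1074 = 0.9764.

0.9764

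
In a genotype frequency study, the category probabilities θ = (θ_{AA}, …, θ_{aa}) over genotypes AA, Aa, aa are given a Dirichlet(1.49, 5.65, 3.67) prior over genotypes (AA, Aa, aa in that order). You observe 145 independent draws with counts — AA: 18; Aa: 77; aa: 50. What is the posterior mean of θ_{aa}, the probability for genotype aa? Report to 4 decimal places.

0.3445

The Dirichlet prior is conjugate to the Multinomial likelihood: each posterior αⱼ = prior αⱼ + observed count nⱼ.
Posterior concentration: (19.49, 82.65, 53.67), total = 155.81.
E[θ_{aa}|data] = α_{aa}/Σα = 53.67/155.81 = 0.3445.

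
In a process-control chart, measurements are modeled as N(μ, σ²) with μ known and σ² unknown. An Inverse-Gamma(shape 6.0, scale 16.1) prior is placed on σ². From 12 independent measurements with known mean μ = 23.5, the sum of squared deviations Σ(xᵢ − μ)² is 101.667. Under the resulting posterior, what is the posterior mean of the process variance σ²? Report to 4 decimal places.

6.0849

With known mean μ and an Inverse-Gamma(α, β) prior on σ², the Normal likelihood is conjugate: posterior is Inv-Gamma(α + n/2, β + Σ(xᵢ−μ)²/2).
Posterior: Inv-Gamma(6.0 + 12/2, 16.1 + 101.667/2) = Inv-Gamma(12.00, 66.9335).
E[σ²|data] = β/(α−1) = 66.9335/11.00 = 6.0849.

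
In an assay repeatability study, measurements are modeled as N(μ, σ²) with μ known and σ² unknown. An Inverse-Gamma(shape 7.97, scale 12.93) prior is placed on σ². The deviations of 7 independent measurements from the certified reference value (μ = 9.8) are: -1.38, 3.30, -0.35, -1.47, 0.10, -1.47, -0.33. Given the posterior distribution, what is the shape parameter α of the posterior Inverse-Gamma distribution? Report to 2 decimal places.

With known mean μ and an Inverse-Gamma(α, β) prior on σ², the Normal likelihood is conjugate: posterior is Inv-Gamma(α + n/2, β + Σ(xᵢ−μ)²/2).
Σ(xᵢ−μ)² = (-1.38)² + (3.30)² + (-0.35)² + (-1.47)² + (0.10)² + (-1.47)² + (-0.33)² = 17.3576.
Posterior: Inv-Gamma(7.97 + 7/2, 12.93 + 17.3576/2) = Inv-Gamma(11.47, 21.60880).
Posterior α = 11.47.

11.47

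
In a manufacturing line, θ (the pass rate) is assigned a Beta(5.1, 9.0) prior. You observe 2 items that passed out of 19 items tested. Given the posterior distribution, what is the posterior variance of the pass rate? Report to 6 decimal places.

The Beta prior is conjugate to a Binomial/Bernoulli likelihood; the update adds successes to α and failures to β.
Posterior: Beta(α+k, β+n−k) = Beta(5.1+2, 9.0+17) = Beta(7.1, 26.0).
Var = αβ/((α+β)²(α+β+1)) = 7.1·26.0/(33.1²·34.1) = 0.004941.

0.004941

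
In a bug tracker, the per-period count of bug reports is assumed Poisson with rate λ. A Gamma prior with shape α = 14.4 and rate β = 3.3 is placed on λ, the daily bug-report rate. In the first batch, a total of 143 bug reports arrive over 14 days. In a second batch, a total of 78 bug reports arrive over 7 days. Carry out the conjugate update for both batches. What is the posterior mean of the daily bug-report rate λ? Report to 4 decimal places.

With a Gamma(shape α, rate β) prior, the Poisson likelihood is conjugate: the posterior is Gamma(α + ΣXᵢ, β + n).
After batch 1: Gamma(α+S, β+n) = Gamma(14.4+143, 3.3+14) = Gamma(157.4, 17.3).
After batch 2: Gamma(α+S, β+n) = Gamma(157.4+78, 17.3+7) = Gamma(235.4, 24.3).
Posterior mean = α/β = 235.4/24.3 = 9.6872.

9.6872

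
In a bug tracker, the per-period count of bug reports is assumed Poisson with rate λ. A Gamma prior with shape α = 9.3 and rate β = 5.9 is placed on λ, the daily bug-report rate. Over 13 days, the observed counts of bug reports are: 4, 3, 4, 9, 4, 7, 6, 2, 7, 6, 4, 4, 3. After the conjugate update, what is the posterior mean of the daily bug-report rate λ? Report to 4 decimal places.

3.8254

With a Gamma(shape α, rate β) prior, the Poisson likelihood is conjugate: the posterior is Gamma(α + ΣXᵢ, β + n).
Sum of counts S = 63 over n = 13 days.
Posterior: Gamma(α+S, β+n) = Gamma(9.3+63, 5.9+13) = Gamma(72.3, 18.9).
Posterior mean = α/β = 72.3/18.9 = 3.8254.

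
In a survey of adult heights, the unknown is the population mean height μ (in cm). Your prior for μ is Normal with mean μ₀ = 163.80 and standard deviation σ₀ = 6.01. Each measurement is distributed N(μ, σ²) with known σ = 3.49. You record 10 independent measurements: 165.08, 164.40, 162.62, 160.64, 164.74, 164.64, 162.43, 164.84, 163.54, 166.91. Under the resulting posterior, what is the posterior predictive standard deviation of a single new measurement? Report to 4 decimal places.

For Normal data with known variance σ², a Normal(μ₀, σ₀²) prior on μ is conjugate. Posterior precision = 1/σ₀² + n/σ²; posterior mean is the precision-weighted average of μ₀ and x̄.
σ₀² = 6.01² = 36.1201, σ² = 3.49² = 12.1801; σ² + n·σ₀² = 12.1801 + 10·36.1201 = 373.3811.
Posterior precision = 1/σ₀² + n/σ² = 1/36.1201 + 10/12.1801 = (σ² + n·σ₀²)/(σ₀²σ²) = 373.3811/(36.1201·12.1801); posterior variance σₙ² = σ₀²σ²/(σ² + n·σ₀²) = 36.1201·12.1801/373.3811 = 1.178277.
Predictive variance for one new observation = σₙ² + σ² = 36.1201·12.1801/373.3811 + 12.1801 = σ²·(σ₀² + 373.3811)/373.3811 = 12.1801·409.5012/373.3811 = 13.358377; SD = √(12.1801·409.5012/373.3811) = 3.6549.

3.6549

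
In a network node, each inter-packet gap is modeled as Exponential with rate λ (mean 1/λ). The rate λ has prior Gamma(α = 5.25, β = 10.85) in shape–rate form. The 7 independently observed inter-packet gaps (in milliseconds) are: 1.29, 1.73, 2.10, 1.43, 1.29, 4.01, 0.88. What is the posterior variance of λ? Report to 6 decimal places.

0.022032

With a Gamma(shape α, rate β) prior on the exponential rate λ, the posterior after n observations with total T = Σxᵢ is Gamma(α+n, β+T).
Sum of observations T = 12.73 milliseconds; n = 7.
Posterior: Gamma(5.25+7, 10.85+12.73) = Gamma(12.25, 23.58).
Var = α/β² = 0.022032.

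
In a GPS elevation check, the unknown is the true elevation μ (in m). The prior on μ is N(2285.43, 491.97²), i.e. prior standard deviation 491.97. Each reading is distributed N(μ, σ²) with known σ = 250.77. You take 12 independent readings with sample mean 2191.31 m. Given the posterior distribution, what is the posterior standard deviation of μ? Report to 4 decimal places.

For Normal data with known variance σ², a Normal(μ₀, σ₀²) prior on μ is conjugate. Posterior precision = 1/σ₀² + n/σ²; posterior mean is the precision-weighted average of μ₀ and x̄.
σ₀² = 491.97² = 242034.4809, σ² = 250.77² = 62885.5929; σ² + n·σ₀² = 62885.5929 + 12·242034.4809 = 2967299.3637.
Posterior precision = 1/σ₀² + n/σ² = 1/242034.4809 + 12/62885.5929 = (σ² + n·σ₀²)/(σ₀²σ²) = 2967299.3637/(242034.4809·62885.5929); posterior variance σₙ² = σ₀²σ²/(σ² + n·σ₀²) = 242034.4809·62885.5929/2967299.3637 = 5129.405553.
Posterior SD = √σₙ² = √(242034.4809·62885.5929/2967299.3637) = 71.6199.

71.6199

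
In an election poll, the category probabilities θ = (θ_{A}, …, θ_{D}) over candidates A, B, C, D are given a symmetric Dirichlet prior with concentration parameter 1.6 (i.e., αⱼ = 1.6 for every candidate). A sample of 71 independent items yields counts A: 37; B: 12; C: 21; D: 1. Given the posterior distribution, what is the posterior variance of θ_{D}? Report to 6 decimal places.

The Dirichlet prior is conjugate to the Multinomial likelihood: each posterior αⱼ = prior αⱼ + observed count nⱼ.
Posterior concentration: (38.6, 13.6, 22.6, 2.6), total = 77.4.
Var[θ_j] = α_j(Σα−α_j)/((Σα)²(Σα+1)) = 2.6·74.8/(77.4²·78.4) = 0.000414.

0.000414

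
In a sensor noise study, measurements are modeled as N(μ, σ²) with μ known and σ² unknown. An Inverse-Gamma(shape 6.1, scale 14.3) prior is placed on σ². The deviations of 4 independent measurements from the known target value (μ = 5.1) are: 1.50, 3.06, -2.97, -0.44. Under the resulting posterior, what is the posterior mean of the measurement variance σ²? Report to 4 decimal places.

3.4668

With known mean μ and an Inverse-Gamma(α, β) prior on σ², the Normal likelihood is conjugate: posterior is Inv-Gamma(α + n/2, β + Σ(xᵢ−μ)²/2).
Σ(xᵢ−μ)² = (1.50)² + (3.06)² + (-2.97)² + (-0.44)² = 20.6281.
Posterior: Inv-Gamma(6.1 + 4/2, 14.3 + 20.6281/2) = Inv-Gamma(8.10, 24.61405).
E[σ²|data] = β/(α−1) = 24.61405/7.10 = 3.4668.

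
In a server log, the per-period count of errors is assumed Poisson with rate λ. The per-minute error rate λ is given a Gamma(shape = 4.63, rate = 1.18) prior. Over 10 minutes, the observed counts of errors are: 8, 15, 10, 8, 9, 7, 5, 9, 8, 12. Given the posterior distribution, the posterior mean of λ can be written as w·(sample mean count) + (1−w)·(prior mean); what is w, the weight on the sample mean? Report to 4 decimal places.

With a Gamma(shape α, rate β) prior, the Poisson likelihood is conjugate: the posterior is Gamma(α + ΣXᵢ, β + n).
Posterior mean = (α₀+S)/(β₀+n) = [n/(β₀+n)]·(S/n) + [β₀/(β₀+n)]·(α₀/β₀), so only n and β₀ enter the weight.
Weight on data w = n/(β₀+n) = 10/(1.18+10) = 10/11.18 = 0.8945.

0.8945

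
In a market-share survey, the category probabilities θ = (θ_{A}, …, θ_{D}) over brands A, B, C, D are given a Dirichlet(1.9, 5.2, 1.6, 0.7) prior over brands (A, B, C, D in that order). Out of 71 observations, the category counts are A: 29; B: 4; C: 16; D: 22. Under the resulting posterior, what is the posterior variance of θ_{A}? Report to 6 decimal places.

0.002907

The Dirichlet prior is conjugate to the Multinomial likelihood: each posterior αⱼ = prior αⱼ + observed count nⱼ.
Posterior concentration: (30.9, 9.2, 17.6, 22.7), total = 80.4.
Var[θ_j] = α_j(Σα−α_j)/((Σα)²(Σα+1)) = 30.9·49.5/(80.4²·81.4) = 0.002907.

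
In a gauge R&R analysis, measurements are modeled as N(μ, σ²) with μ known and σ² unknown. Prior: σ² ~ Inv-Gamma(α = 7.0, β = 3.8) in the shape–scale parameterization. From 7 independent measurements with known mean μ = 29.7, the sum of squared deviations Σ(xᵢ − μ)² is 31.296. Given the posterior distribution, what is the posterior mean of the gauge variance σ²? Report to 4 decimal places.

With known mean μ and an Inverse-Gamma(α, β) prior on σ², the Normal likelihood is conjugate: posterior is Inv-Gamma(α + n/2, β + Σ(xᵢ−μ)²/2).
Posterior: Inv-Gamma(7.0 + 7/2, 3.8 + 31.296/2) = Inv-Gamma(10.50, 19.4480).
E[σ²|data] = β/(α−1) = 19.4480/9.50 = 2.0472.

2.0472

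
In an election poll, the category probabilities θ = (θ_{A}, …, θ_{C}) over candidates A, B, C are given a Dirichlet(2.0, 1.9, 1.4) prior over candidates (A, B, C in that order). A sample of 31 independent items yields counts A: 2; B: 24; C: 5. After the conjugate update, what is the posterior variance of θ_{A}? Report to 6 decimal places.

0.002629

The Dirichlet prior is conjugate to the Multinomial likelihood: each posterior αⱼ = prior αⱼ + observed count nⱼ.
Posterior concentration: (4.0, 25.9, 6.4), total = 36.3.
Var[θ_j] = α_j(Σα−α_j)/((Σα)²(Σα+1)) = 4.0·32.3/(36.3²·37.3) = 0.002629.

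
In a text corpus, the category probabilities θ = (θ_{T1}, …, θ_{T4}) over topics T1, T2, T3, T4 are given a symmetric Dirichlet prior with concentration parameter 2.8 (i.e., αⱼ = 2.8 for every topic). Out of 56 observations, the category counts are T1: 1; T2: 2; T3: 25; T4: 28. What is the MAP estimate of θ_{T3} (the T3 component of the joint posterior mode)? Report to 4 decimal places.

0.4241

The Dirichlet prior is conjugate to the Multinomial likelihood: each posterior αⱼ = prior αⱼ + observed count nⱼ.
Posterior concentration: (3.8, 4.8, 27.8, 30.8), total = 67.2.
Joint mode component: (α_{T3}−1)/(Σα−K) = 26.8/63.2 = 0.4241.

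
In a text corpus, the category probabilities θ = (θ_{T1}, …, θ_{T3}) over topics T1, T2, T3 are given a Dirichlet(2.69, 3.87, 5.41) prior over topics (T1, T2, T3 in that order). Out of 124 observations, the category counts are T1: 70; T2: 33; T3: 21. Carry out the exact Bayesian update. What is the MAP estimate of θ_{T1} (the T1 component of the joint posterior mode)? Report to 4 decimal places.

0.5391

The Dirichlet prior is conjugate to the Multinomial likelihood: each posterior αⱼ = prior αⱼ + observed count nⱼ.
Posterior concentration: (72.69, 36.87, 26.41), total = 135.97.
Joint mode component: (α_{T1}−1)/(Σα−K) = 71.69/132.97 = 0.5391.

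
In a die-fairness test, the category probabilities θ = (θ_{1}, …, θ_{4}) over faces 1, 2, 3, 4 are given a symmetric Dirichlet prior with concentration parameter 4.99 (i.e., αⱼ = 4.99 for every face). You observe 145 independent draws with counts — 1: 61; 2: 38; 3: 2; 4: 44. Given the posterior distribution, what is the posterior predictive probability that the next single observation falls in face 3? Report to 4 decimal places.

The Dirichlet prior is conjugate to the Multinomial likelihood: each posterior αⱼ = prior αⱼ + observed count nⱼ.
Posterior concentration: (65.99, 42.99, 6.99, 48.99), total = 164.96.
P(next = 3 | data) = α_{3}/Σα = 0.0424.

0.0424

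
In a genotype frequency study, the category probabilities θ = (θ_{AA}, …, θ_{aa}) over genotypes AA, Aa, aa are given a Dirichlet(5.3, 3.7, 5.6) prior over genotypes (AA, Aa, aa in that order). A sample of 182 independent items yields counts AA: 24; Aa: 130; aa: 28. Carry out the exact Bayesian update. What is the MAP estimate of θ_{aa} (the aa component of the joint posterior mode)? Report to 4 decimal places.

0.1684

The Dirichlet prior is conjugate to the Multinomial likelihood: each posterior αⱼ = prior αⱼ + observed count nⱼ.
Posterior concentration: (29.3, 133.7, 33.6), total = 196.6.
Joint mode component: (α_{aa}−1)/(Σα−K) = 32.6/193.6 = 0.1684.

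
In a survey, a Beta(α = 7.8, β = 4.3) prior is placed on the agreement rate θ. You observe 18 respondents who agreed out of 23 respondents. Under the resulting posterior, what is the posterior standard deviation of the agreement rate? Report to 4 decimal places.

The Beta prior is conjugate to a Binomial/Bernoulli likelihood; the update adds successes to α and failures to β.
Posterior: Beta(α+k, β+n−k) = Beta(7.8+18, 4.3+5) = Beta(25.8, 9.3).
Var = αβ/((α+β)²(α+β+1)) = 25.8·9.3/(35.1²·36.1) = 0.00539487; SD = √0.00539487 = 0.0734.

0.0734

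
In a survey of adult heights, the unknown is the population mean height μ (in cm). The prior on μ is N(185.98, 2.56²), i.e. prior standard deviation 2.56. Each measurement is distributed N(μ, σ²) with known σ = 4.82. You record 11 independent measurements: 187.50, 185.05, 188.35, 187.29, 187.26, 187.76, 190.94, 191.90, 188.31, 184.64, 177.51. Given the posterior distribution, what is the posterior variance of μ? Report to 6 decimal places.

For Normal data with known variance σ², a Normal(μ₀, σ₀²) prior on μ is conjugate. Posterior precision = 1/σ₀² + n/σ²; posterior mean is the precision-weighted average of μ₀ and x̄.
σ₀² = 2.56² = 6.5536, σ² = 4.82² = 23.2324; σ² + n·σ₀² = 23.2324 + 11·6.5536 = 95.322.
Posterior precision = 1/σ₀² + n/σ² = 1/6.5536 + 11/23.2324 = (σ² + n·σ₀²)/(σ₀²σ²) = 95.322/(6.5536·23.2324); posterior variance σₙ² = σ₀²σ²/(σ² + n·σ₀²) = 6.5536·23.2324/95.322 = 1.597279.

1.597279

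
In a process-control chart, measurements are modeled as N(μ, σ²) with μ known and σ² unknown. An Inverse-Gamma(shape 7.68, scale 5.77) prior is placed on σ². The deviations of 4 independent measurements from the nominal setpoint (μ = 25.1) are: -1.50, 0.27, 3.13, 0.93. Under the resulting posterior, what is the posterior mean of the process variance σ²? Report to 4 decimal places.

1.4127

With known mean μ and an Inverse-Gamma(α, β) prior on σ², the Normal likelihood is conjugate: posterior is Inv-Gamma(α + n/2, β + Σ(xᵢ−μ)²/2).
Σ(xᵢ−μ)² = (-1.50)² + (0.27)² + (3.13)² + (0.93)² = 12.9847.
Posterior: Inv-Gamma(7.68 + 4/2, 5.77 + 12.9847/2) = Inv-Gamma(9.68, 12.26235).
E[σ²|data] = β/(α−1) = 12.26235/8.68 = 1.4127.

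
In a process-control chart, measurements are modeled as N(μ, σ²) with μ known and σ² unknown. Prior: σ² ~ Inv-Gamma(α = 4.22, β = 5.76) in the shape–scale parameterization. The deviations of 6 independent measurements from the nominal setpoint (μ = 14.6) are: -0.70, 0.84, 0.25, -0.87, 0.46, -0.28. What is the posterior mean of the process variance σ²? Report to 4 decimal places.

1.1113

With known mean μ and an Inverse-Gamma(α, β) prior on σ², the Normal likelihood is conjugate: posterior is Inv-Gamma(α + n/2, β + Σ(xᵢ−μ)²/2).
Σ(xᵢ−μ)² = (-0.70)² + (0.84)² + (0.25)² + (-0.87)² + (0.46)² + (-0.28)² = 2.3050.
Posterior: Inv-Gamma(4.22 + 6/2, 5.76 + 2.3050/2) = Inv-Gamma(7.22, 6.91250).
E[σ²|data] = β/(α−1) = 6.91250/6.22 = 1.1113.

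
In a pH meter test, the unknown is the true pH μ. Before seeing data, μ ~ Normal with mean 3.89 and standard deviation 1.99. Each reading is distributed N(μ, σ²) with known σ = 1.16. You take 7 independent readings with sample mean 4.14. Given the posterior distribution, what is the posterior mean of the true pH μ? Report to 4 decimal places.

4.1284

For Normal data with known variance σ², a Normal(μ₀, σ₀²) prior on μ is conjugate. Posterior precision = 1/σ₀² + n/σ²; posterior mean is the precision-weighted average of μ₀ and x̄.
n·x̄ = 7·4.14 = 28.98.
σ₀² = 1.99² = 3.9601, σ² = 1.16² = 1.3456; σ² + n·σ₀² = 1.3456 + 7·3.9601 = 29.0663.
Posterior mean = (μ₀/σ₀² + n·x̄/σ²)/(1/σ₀² + n/σ²) = (σ²·μ₀ + σ₀²·n·x̄)/(σ² + n·σ₀²) = (1.3456·3.89 + 3.9601·28.98)/29.0663 = 119.998082/29.0663 = 4.1284.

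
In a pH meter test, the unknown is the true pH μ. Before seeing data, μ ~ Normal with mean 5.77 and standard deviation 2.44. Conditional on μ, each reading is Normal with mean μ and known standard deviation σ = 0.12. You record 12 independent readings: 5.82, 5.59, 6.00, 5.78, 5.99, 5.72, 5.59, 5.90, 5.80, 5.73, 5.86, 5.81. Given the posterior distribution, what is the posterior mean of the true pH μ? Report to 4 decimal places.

5.7992

For Normal data with known variance σ², a Normal(μ₀, σ₀²) prior on μ is conjugate. Posterior precision = 1/σ₀² + n/σ²; posterior mean is the precision-weighted average of μ₀ and x̄.
Σxᵢ = 5.82 + 5.59 + 6.00 + 5.78 + 5.99 + 5.72 + 5.59 + 5.90 + 5.80 + 5.73 + 5.86 + 5.81 = 69.59, so n·x̄ = 69.59.
σ₀² = 2.44² = 5.9536, σ² = 0.12² = 0.0144; σ² + n·σ₀² = 0.0144 + 12·5.9536 = 71.4576.
Posterior mean = (μ₀/σ₀² + n·x̄/σ²)/(1/σ₀² + n/σ²) = (σ²·μ₀ + σ₀²·n·x̄)/(σ² + n·σ₀²) = (0.0144·5.77 + 5.9536·69.59)/71.4576 = 414.394112/71.4576 = 5.7992.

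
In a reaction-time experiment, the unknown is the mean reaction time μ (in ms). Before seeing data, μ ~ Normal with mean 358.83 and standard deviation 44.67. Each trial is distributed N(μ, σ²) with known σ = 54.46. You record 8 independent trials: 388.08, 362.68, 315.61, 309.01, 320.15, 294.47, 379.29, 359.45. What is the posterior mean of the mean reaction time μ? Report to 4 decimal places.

For Normal data with known variance σ², a Normal(μ₀, σ₀²) prior on μ is conjugate. Posterior precision = 1/σ₀² + n/σ²; posterior mean is the precision-weighted average of μ₀ and x̄.
Σxᵢ = 388.08 + 362.68 + 315.61 + 309.01 + 320.15 + 294.47 + 379.29 + 359.45 = 2728.74, so n·x̄ = 2728.74.
σ₀² = 44.67² = 1995.4089, σ² = 54.46² = 2965.8916; σ² + n·σ₀² = 2965.8916 + 8·1995.4089 = 18929.1628.
Posterior mean = (μ₀/σ₀² + n·x̄/σ²)/(1/σ₀² + n/σ²) = (σ²·μ₀ + σ₀²·n·x̄)/(σ² + n·σ₀²) = (2965.8916·358.83 + 1995.4089·2728.74)/18929.1628 = 6509202.964614/18929.1628 = 343.8717.

343.8717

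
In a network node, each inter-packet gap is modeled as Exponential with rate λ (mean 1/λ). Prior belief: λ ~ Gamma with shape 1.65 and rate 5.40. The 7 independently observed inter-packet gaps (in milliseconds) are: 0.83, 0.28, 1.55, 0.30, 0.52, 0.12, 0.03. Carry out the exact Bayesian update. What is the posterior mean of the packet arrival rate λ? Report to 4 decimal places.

0.9579

With a Gamma(shape α, rate β) prior on the exponential rate λ, the posterior after n observations with total T = Σxᵢ is Gamma(α+n, β+T).
Sum of observations T = 3.63 milliseconds; n = 7.
Posterior: Gamma(1.65+7, 5.40+3.63) = Gamma(8.65, 9.03).
Posterior mean of λ = α/β = 8.65/9.03 = 0.9579.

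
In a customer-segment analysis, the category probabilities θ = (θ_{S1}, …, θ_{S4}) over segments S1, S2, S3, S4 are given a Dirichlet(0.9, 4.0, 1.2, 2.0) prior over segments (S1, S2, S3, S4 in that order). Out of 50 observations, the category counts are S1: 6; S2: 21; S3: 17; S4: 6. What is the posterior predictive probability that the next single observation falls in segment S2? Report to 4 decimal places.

The Dirichlet prior is conjugate to the Multinomial likelihood: each posterior αⱼ = prior αⱼ + observed count nⱼ.
Posterior concentration: (6.9, 25.0, 18.2, 8.0), total = 58.1.
P(next = S2 | data) = α_{S2}/Σα = 0.4303.

0.4303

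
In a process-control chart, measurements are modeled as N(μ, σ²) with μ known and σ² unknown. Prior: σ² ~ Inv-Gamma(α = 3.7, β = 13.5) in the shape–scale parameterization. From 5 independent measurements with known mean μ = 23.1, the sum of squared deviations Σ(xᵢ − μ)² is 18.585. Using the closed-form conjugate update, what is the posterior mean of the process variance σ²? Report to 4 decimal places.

With known mean μ and an Inverse-Gamma(α, β) prior on σ², the Normal likelihood is conjugate: posterior is Inv-Gamma(α + n/2, β + Σ(xᵢ−μ)²/2).
Posterior: Inv-Gamma(3.7 + 5/2, 13.5 + 18.585/2) = Inv-Gamma(6.20, 22.7925).
E[σ²|data] = β/(α−1) = 22.7925/5.20 = 4.3832.

4.3832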